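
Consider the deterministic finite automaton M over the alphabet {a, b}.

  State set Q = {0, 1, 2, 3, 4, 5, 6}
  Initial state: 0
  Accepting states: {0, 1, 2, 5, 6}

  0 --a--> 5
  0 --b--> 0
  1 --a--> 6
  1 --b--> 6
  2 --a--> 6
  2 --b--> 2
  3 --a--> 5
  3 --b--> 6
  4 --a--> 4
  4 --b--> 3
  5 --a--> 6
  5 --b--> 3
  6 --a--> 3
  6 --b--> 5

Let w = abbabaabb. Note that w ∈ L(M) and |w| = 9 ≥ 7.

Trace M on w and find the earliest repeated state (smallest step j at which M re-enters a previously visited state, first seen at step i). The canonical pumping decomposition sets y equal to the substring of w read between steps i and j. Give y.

ba

State sequence: 0 -a-> 5 -b-> 3 -b-> 6 -a-> 3 -b-> 6 -a-> 3 -a-> 5 -b-> 3 -b-> 6
First repeat at step 4: 3 was already visited.

So i = 2, j = 4, giving x = w[0:2] = ab, y = w[2:4] = ba, z = w[4:9] = baabb.
Check: |xy| = 4 ≤ 7 and |y| = 2 ≥ 1. Reading y takes M from 3 back to 3, so every xyⁱz is accepted.
Since M has 7 states, any run of length ≥ 7 visits 7+1 states, so by pigeonhole some state repeats within the first 7 steps — that repeat gives the pumpable loop.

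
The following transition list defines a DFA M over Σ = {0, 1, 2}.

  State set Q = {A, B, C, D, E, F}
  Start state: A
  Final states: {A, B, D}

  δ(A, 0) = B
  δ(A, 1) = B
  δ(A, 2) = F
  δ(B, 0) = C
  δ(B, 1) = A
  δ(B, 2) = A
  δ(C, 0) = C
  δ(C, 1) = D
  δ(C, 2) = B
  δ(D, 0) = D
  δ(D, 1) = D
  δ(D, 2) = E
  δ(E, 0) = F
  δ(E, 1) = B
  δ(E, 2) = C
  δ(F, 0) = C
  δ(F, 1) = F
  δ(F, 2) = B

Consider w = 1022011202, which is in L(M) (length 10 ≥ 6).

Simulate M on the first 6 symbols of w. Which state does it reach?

A

State sequence: A -1-> B -0-> C -2-> B -2-> A -0-> B -1-> A

After reading 6 characters, M is in state A.
(This kind of state-tracing is the core of the pumping-lemma construction: with 6 states, pigeonhole forces a repeat within the first 6 steps.)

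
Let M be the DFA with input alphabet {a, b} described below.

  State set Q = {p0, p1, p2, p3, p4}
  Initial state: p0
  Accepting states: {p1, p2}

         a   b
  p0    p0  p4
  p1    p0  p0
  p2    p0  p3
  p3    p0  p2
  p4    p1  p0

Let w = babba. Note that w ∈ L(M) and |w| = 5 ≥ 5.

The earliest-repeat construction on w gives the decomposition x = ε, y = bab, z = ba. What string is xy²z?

babbabba

xy^2z = ε·bab·bab·ba = babbabba.
Reading y = bab takes M from p0 back to p0, so after x·y·y the machine is still in p0, and z then leads to the accepting state p1. Hence babbabba ∈ L(M).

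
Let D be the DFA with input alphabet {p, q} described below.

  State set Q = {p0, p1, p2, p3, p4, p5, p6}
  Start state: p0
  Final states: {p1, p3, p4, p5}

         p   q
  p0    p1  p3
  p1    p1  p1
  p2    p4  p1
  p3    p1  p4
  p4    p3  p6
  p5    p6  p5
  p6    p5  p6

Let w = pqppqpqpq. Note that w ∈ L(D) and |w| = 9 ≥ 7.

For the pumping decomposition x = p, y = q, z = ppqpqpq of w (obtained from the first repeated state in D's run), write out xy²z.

xy^2z = p·q·q·ppqpqpq = pqqppqpqpq.
Reading y = q takes D from p1 back to p1, so after x·y·y the machine is still in p1, and z then leads to the accepting state p1. Hence pqqppqpqpq ∈ L(D).

pqqppqpqpq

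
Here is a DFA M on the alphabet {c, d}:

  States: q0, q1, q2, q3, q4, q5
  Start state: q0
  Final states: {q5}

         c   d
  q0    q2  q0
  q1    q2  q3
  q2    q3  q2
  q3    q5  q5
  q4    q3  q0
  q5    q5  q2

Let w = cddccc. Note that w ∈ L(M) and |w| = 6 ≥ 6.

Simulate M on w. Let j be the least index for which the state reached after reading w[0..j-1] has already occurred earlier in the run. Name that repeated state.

State sequence: q0 -c-> q2 -d-> q2 -d-> q2 -c-> q3 -c-> q5 -c-> q5
First repeat at step 2: q2 was already visited.

The earliest repeat is at step j = 2: M is in q2, which it already visited at step i = 1.
Since M has 6 states, any run of length ≥ 6 visits 6+1 states, so by pigeonhole some state repeats within the first 6 steps — that repeat gives the pumpable loop.

q2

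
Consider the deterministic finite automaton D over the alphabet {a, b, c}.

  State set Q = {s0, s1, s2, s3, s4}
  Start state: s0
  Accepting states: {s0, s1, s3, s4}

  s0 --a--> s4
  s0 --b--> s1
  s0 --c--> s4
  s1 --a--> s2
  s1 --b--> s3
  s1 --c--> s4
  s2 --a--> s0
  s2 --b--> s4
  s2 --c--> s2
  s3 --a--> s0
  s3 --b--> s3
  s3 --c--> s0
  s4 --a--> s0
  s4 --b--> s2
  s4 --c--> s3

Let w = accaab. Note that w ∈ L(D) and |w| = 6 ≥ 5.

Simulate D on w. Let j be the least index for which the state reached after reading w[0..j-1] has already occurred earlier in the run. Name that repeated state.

s0

State sequence: s0 -a-> s4 -c-> s3 -c-> s0 -a-> s4 -a-> s0 -b-> s1
First repeat at step 3: s0 was already visited.

The earliest repeat is at step j = 3: D is in s0, which it already visited at step i = 0.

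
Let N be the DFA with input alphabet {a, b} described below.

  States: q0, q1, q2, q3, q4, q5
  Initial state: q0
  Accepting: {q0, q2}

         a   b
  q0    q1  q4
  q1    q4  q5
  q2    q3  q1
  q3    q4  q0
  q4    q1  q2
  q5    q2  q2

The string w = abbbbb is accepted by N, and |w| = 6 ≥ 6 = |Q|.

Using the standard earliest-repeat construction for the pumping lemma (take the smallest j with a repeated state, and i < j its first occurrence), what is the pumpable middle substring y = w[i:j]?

Run of N on w = a b b b b b:
  step 0: q0  (start)
  step 1: q1  (read a: q0→q1)
  step 2: q5  (read b: q1→q5)
  step 3: q2  (read b: q5→q2)
  step 4: q1  (read b: q2→q1)   ← first repeat (q1 seen earlier)
  step 5: q5  (read b: q1→q5)
  step 6: q2  (read b: q5→q2)

So i = 1, j = 4, giving x = w[0:1] = a, y = w[1:4] = bbb, z = w[4:6] = bb.
Check: |xy| = 4 ≤ 6 and |y| = 3 ≥ 1. Reading y takes N from q1 back to q1, so every xyⁱz is accepted.

bbb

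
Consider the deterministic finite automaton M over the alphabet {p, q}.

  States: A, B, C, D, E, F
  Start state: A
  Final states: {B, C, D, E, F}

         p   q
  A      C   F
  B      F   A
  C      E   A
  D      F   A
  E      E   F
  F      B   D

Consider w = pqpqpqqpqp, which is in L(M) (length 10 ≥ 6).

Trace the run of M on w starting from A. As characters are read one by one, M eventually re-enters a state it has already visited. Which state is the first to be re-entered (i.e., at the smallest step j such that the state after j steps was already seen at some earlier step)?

Run of M on w = p q p q p q q p q p:
  step 0: A  (start)
  step 1: C  (read p: A→C)
  step 2: A  (read q: C→A)   ← first repeat (A seen earlier)
  step 3: C  (read p: A→C)
  step 4: A  (read q: C→A)
  step 5: C  (read p: A→C)
  step 6: A  (read q: C→A)
  step 7: F  (read q: A→F)
  step 8: B  (read p: F→B)
  step 9: A  (read q: B→A)
  step 10: C  (read p: A→C)

The earliest repeat is at step j = 2: M is in A, which it already visited at step i = 0.
With |Q| = 6, pigeonhole forces a state repeat no later than step 6; the substring read between the first and second visits to that state can be pumped.

A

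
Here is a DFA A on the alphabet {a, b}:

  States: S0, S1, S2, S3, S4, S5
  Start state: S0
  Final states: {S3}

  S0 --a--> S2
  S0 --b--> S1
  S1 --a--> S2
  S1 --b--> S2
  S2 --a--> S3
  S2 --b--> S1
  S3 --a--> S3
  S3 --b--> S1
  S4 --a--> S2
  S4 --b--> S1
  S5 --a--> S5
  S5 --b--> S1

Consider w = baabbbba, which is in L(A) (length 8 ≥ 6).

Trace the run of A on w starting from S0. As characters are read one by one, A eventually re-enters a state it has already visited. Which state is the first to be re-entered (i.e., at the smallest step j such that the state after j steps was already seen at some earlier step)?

State sequence: S0 -b-> S1 -a-> S2 -a-> S3 -b-> S1 -b-> S2 -b-> S1 -b-> S2 -a-> S3
First repeat at step 4: S1 was already visited.

The earliest repeat is at step j = 4: A is in S1, which it already visited at step i = 1.

S1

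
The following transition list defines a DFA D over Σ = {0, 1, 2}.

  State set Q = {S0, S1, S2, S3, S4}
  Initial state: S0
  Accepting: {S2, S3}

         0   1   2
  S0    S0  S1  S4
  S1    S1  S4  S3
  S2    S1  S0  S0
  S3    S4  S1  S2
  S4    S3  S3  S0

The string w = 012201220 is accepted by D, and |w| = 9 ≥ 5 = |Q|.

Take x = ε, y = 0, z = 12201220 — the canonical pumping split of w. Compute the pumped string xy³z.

xy^3z = ε·0·0·0·12201220 = 00012201220.
Reading y = 0 takes D from S0 back to S0, so after x·y·y·y the machine is still in S0, and z then leads to the accepting state S3. Hence 00012201220 ∈ L(D).

00012201220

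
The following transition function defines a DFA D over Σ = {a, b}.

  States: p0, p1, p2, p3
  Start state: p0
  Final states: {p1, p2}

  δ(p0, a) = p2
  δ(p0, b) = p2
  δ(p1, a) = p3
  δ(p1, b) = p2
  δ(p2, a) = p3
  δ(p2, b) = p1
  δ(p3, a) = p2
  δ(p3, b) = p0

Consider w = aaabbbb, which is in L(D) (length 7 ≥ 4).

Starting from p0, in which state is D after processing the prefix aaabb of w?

Run of D on the first 5 characters of w = a a a b b:
  step 0: p0  (start)
  step 1: p2  (read a: p0→p2)
  step 2: p3  (read a: p2→p3)
  step 3: p2  (read a: p3→p2)
  step 4: p1  (read b: p2→p1)
  step 5: p2  (read b: p1→p2)

After reading 5 characters, D is in state p2.
(This kind of state-tracing is the core of the pumping-lemma construction: with 4 states, pigeonhole forces a repeat within the first 4 steps.)

p2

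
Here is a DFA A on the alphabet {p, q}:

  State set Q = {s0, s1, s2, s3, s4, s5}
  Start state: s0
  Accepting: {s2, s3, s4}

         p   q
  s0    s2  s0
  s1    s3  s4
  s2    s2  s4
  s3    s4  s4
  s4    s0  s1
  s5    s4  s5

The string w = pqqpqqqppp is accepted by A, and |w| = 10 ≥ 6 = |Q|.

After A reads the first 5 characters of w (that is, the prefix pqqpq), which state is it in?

State sequence: s0 -p-> s2 -q-> s4 -q-> s1 -p-> s3 -q-> s4

After reading 5 characters, A is in state s4.
(This kind of state-tracing is the core of the pumping-lemma construction: with 6 states, pigeonhole forces a repeat within the first 6 steps.)

s4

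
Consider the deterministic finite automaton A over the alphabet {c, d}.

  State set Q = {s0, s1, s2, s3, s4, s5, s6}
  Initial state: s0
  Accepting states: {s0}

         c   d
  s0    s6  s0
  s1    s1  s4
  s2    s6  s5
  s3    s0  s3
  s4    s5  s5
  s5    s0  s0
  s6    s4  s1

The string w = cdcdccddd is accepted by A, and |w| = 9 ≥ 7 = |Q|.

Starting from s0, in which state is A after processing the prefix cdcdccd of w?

Run of A on the first 7 characters of w = c d c d c c d:
  step 0: s0  (start)
  step 1: s6  (read c: s0→s6)
  step 2: s1  (read d: s6→s1)
  step 3: s1  (read c: s1→s1)
  step 4: s4  (read d: s1→s4)
  step 5: s5  (read c: s4→s5)
  step 6: s0  (read c: s5→s0)
  step 7: s0  (read d: s0→s0)

After reading 7 characters, A is in state s0.
(This kind of state-tracing is the core of the pumping-lemma construction: with 7 states, pigeonhole forces a repeat within the first 7 steps.)

s0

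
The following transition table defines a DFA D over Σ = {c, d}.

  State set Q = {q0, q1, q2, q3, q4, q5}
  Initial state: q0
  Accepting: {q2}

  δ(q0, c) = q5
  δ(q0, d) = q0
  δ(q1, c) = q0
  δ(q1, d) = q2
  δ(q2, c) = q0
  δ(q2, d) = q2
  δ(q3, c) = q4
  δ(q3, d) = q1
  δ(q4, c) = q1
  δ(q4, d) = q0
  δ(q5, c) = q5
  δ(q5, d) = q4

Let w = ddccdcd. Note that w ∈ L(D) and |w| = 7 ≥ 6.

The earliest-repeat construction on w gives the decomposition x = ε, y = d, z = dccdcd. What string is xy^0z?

xy⁰z = xz = ε·dccdcd = dccdcd.
Reading y = d takes D from q0 back to q0, so after x the machine is still in q0, and z then leads to the accepting state q2. Hence dccdcd ∈ L(D).

dccdcd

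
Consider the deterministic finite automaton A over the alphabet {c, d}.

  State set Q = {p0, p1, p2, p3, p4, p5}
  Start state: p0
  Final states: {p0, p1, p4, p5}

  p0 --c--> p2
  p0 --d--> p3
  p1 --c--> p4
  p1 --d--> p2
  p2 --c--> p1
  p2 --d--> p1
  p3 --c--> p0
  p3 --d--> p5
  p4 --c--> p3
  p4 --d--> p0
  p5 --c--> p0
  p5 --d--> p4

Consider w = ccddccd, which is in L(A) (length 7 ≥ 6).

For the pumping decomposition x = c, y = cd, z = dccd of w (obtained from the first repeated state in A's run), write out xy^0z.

cdccd

xy⁰z = xz = c·dccd = cdccd.
Reading y = cd takes A from p2 back to p2, so after x the machine is still in p2, and z then leads to the accepting state p5. Hence cdccd ∈ L(A).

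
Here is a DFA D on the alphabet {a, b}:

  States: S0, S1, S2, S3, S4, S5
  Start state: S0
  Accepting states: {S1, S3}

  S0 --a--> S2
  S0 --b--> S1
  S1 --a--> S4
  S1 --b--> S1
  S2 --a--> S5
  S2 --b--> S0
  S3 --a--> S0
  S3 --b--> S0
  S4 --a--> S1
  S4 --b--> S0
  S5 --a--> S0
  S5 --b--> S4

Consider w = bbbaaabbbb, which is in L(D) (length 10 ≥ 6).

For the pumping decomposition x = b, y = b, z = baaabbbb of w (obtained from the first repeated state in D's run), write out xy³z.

bbbbbaaabbbb

xy^3z = b·b·b·b·baaabbbb = bbbbbaaabbbb.
Reading y = b takes D from S1 back to S1, so after x·y·y·y the machine is still in S1, and z then leads to the accepting state S1. Hence bbbbbaaabbbb ∈ L(D).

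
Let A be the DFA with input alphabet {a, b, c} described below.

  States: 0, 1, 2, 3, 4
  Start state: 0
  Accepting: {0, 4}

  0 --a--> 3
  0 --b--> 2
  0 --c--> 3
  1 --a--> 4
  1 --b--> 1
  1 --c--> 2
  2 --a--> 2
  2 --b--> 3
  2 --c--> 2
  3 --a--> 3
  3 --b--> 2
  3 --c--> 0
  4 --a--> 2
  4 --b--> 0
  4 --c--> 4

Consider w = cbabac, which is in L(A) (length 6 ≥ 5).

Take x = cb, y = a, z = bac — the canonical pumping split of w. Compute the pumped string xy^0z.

cbbac

xy⁰z = xz = cb·bac = cbbac.
Reading y = a takes A from 2 back to 2, so after x the machine is still in 2, and z then leads to the accepting state 0. Hence cbbac ∈ L(A).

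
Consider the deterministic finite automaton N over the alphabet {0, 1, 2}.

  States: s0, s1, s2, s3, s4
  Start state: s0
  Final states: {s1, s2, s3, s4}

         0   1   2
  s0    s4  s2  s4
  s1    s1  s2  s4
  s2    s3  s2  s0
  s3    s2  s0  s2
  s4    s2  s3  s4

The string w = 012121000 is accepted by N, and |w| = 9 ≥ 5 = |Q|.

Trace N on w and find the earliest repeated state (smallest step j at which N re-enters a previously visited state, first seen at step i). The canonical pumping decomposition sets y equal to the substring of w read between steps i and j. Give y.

1

Run of N on w = 0 1 2 1 2 1 0 0 0:
  step 0: s0  (start)
  step 1: s4  (read 0: s0→s4)
  step 2: s3  (read 1: s4→s3)
  step 3: s2  (read 2: s3→s2)
  step 4: s2  (read 1: s2→s2)   ← first repeat (s2 seen earlier)
  step 5: s0  (read 2: s2→s0)
  step 6: s2  (read 1: s0→s2)
  step 7: s3  (read 0: s2→s3)
  step 8: s2  (read 0: s3→s2)
  step 9: s3  (read 0: s2→s3)

So i = 3, j = 4, giving x = w[0:3] = 012, y = w[3:4] = 1, z = w[4:9] = 21000.
Check: |xy| = 4 ≤ 5 and |y| = 1 ≥ 1. Reading y takes N from s2 back to s2, so every xyⁱz is accepted.
The DFA has 5 states, so the proof of the pumping lemma guarantees a repeated state among the first 5+1 visited; the segment between the two visits is the pumpable y.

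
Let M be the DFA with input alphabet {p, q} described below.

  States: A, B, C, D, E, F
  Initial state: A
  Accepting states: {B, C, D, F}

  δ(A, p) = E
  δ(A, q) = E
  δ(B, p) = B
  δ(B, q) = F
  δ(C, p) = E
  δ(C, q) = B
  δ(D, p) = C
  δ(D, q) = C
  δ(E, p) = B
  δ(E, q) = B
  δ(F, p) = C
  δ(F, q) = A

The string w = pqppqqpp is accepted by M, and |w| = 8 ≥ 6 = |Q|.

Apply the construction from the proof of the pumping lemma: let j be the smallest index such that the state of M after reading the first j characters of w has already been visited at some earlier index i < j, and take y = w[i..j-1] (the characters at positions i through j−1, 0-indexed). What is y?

State sequence: A -p-> E -q-> B -p-> B -p-> B -q-> F -q-> A -p-> E -p-> B
First repeat at step 3: B was already visited.

So i = 2, j = 3, giving x = w[0:2] = pq, y = w[2:3] = p, z = w[3:8] = pqqpp.
Check: |xy| = 3 ≤ 6 and |y| = 1 ≥ 1. Reading y takes M from B back to B, so every xyⁱz is accepted.
Pumping length from the standard proof: p = 6 (the number of states). The repeated state found above gives |xy| = j ≤ 6 and |y| = j − i ≥ 1.

p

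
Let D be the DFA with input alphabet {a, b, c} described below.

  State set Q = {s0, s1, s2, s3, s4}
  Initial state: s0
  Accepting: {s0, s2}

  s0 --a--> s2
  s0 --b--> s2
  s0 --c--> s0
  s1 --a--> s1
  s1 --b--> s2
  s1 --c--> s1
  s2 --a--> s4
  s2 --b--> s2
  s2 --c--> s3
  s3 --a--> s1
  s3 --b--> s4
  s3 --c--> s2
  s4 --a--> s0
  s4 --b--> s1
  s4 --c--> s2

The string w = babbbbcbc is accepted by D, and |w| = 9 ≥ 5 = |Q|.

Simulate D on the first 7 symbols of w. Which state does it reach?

Run of D on the first 7 characters of w = b a b b b b c:
  step 0: s0  (start)
  step 1: s2  (read b: s0→s2)
  step 2: s4  (read a: s2→s4)
  step 3: s1  (read b: s4→s1)
  step 4: s2  (read b: s1→s2)
  step 5: s2  (read b: s2→s2)
  step 6: s2  (read b: s2→s2)
  step 7: s3  (read c: s2→s3)

After reading 7 characters, D is in state s3.

s3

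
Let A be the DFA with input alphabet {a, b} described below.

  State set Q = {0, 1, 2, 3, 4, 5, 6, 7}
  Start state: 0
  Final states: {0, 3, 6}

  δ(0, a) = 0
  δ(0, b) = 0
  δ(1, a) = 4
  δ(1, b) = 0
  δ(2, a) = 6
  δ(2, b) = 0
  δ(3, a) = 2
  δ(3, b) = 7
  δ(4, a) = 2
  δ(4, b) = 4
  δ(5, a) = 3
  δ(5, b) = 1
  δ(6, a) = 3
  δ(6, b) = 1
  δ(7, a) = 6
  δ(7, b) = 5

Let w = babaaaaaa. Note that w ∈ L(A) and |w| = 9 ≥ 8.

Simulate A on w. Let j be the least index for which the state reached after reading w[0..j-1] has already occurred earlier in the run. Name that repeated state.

Run of A on w = b a b a a a a a a:
  step 0: 0  (start)
  step 1: 0  (read b: 0→0)   ← first repeat (0 seen earlier)
  step 2: 0  (read a: 0→0)
  step 3: 0  (read b: 0→0)
  step 4: 0  (read a: 0→0)
  step 5: 0  (read a: 0→0)
  step 6: 0  (read a: 0→0)
  step 7: 0  (read a: 0→0)
  step 8: 0  (read a: 0→0)
  step 9: 0  (read a: 0→0)

The earliest repeat is at step j = 1: A is in 0, which it already visited at step i = 0.

0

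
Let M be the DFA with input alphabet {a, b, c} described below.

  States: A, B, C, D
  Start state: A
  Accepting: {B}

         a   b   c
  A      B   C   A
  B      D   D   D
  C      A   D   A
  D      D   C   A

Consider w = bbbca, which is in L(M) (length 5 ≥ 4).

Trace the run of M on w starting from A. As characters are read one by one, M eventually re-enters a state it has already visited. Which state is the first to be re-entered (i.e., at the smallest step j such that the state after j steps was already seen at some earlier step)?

C

State sequence: A -b-> C -b-> D -b-> C -c-> A -a-> B
First repeat at step 3: C was already visited.

The earliest repeat is at step j = 3: M is in C, which it already visited at step i = 1.
The DFA has 4 states, so the proof of the pumping lemma guarantees a repeated state among the first 4+1 visited; the segment between the two visits is the pumpable y.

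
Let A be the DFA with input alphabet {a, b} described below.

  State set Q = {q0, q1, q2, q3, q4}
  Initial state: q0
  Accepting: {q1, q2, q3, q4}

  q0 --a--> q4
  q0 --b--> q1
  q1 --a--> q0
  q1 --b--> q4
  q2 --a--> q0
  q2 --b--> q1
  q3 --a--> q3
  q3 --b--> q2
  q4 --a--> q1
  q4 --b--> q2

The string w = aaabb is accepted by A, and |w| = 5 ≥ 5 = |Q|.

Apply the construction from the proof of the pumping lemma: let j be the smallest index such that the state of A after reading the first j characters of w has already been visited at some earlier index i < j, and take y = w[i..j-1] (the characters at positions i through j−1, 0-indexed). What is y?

Run of A on w = a a a b b:
  step 0: q0  (start)
  step 1: q4  (read a: q0→q4)
  step 2: q1  (read a: q4→q1)
  step 3: q0  (read a: q1→q0)   ← first repeat (q0 seen earlier)
  step 4: q1  (read b: q0→q1)
  step 5: q4  (read b: q1→q4)

So i = 0, j = 3, giving x = w[0:0] = ε, y = w[0:3] = aaa, z = w[3:5] = bb.
Check: |xy| = 3 ≤ 5 and |y| = 3 ≥ 1. Reading y takes A from q0 back to q0, so every xyⁱz is accepted.

aaa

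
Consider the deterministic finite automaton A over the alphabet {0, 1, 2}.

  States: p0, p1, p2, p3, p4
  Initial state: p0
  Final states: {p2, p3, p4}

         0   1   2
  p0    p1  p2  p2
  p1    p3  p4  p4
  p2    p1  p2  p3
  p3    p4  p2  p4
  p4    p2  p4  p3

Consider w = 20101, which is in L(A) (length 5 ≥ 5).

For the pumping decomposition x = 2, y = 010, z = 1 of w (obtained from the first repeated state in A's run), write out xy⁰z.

21

xy⁰z = xz = 2·1 = 21.
Reading y = 010 takes A from p2 back to p2, so after x the machine is still in p2, and z then leads to the accepting state p2. Hence 21 ∈ L(A).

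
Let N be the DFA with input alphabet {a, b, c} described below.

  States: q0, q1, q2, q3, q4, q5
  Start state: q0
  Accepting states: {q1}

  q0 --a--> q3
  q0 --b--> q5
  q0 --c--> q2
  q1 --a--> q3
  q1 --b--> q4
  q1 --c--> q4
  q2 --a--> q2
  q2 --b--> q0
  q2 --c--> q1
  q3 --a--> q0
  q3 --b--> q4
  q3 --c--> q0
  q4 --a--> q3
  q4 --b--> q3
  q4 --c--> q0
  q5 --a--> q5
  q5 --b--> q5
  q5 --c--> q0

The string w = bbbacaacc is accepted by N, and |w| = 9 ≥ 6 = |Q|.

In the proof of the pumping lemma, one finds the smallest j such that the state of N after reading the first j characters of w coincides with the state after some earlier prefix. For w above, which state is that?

Run of N on w = b b b a c a a c c:
  step 0: q0  (start)
  step 1: q5  (read b: q0→q5)
  step 2: q5  (read b: q5→q5)   ← first repeat (q5 seen earlier)
  step 3: q5  (read b: q5→q5)
  step 4: q5  (read a: q5→q5)
  step 5: q0  (read c: q5→q0)
  step 6: q3  (read a: q0→q3)
  step 7: q0  (read a: q3→q0)
  step 8: q2  (read c: q0→q2)
  step 9: q1  (read c: q2→q1)

The earliest repeat is at step j = 2: N is in q5, which it already visited at step i = 1.
Pumping length from the standard proof: p = 6 (the number of states). The repeated state found above gives |xy| = j ≤ 6 and |y| = j − i ≥ 1.

q5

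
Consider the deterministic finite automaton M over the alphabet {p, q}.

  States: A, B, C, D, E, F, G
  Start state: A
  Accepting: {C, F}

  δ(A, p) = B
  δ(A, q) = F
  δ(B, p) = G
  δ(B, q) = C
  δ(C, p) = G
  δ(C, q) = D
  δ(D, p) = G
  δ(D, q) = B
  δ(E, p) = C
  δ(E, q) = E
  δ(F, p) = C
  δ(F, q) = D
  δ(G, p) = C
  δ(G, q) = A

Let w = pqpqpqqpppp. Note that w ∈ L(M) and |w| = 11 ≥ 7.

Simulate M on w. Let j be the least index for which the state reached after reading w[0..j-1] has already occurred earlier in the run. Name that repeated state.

A

State sequence: A -p-> B -q-> C -p-> G -q-> A -p-> B -q-> C -q-> D -p-> G -p-> C -p-> G -p-> C
First repeat at step 4: A was already visited.

The earliest repeat is at step j = 4: M is in A, which it already visited at step i = 0.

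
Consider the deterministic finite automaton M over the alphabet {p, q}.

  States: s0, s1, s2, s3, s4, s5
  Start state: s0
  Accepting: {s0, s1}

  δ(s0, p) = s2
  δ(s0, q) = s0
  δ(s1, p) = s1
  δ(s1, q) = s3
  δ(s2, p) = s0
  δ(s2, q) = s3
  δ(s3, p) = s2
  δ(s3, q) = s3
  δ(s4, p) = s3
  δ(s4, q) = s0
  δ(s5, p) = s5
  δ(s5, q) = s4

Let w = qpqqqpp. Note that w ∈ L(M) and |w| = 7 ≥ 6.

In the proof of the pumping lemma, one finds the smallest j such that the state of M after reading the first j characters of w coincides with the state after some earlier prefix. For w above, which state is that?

State sequence: s0 -q-> s0 -p-> s2 -q-> s3 -q-> s3 -q-> s3 -p-> s2 -p-> s0
First repeat at step 1: s0 was already visited.

The earliest repeat is at step j = 1: M is in s0, which it already visited at step i = 0.
Since M has 6 states, any run of length ≥ 6 visits 6+1 states, so by pigeonhole some state repeats within the first 6 steps — that repeat gives the pumpable loop.

s0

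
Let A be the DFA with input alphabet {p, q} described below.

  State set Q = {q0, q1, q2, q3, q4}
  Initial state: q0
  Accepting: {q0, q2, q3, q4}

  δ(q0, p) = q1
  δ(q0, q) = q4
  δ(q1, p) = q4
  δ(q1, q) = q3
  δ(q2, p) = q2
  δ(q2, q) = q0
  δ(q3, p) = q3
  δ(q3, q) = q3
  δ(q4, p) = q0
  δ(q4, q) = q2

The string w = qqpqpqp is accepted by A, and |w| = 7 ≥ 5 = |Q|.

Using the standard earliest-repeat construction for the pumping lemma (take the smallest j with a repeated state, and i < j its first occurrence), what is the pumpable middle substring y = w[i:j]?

State sequence: q0 -q-> q4 -q-> q2 -p-> q2 -q-> q0 -p-> q1 -q-> q3 -p-> q3
First repeat at step 3: q2 was already visited.

So i = 2, j = 3, giving x = w[0:2] = qq, y = w[2:3] = p, z = w[3:7] = qpqp.
Check: |xy| = 3 ≤ 5 and |y| = 1 ≥ 1. Reading y takes A from q2 back to q2, so every xyⁱz is accepted.

p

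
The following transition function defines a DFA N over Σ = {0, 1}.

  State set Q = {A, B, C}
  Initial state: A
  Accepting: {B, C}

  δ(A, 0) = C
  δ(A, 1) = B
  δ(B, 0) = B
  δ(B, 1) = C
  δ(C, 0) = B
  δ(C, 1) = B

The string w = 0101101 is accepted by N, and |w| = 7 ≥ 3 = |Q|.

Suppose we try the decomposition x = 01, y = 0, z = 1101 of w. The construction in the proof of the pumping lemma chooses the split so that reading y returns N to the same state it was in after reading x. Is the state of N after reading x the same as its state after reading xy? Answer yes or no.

Run of N on the first 3 characters of w = 0 1 0:
  step 0: A  (start)
  step 1: C  (read 0: A→C)
  step 2: B  (read 1: C→B)
  step 3: B  (read 0: B→B)

After x (step 2): B. After xy (step 3): B.
They match, so y = 0 drives N around a cycle from B back to itself; pumping y any number of times keeps N in B before reading z, and xyⁱz ∈ L(N) for every i ≥ 0.

yes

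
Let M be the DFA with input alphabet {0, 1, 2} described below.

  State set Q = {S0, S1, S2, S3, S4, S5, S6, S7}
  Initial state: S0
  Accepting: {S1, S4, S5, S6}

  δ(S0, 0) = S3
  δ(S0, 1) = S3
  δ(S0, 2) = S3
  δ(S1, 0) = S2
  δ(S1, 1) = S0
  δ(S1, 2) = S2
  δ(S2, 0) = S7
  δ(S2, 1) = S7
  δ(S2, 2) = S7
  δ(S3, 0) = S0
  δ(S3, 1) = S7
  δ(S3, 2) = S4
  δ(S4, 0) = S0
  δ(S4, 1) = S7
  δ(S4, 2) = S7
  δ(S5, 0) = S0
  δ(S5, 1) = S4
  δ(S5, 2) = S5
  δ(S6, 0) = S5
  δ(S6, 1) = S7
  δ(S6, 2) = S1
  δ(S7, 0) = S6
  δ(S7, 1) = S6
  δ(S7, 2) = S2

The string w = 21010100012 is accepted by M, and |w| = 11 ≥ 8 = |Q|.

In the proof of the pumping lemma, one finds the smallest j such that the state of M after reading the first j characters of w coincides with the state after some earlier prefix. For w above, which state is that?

State sequence: S0 -2-> S3 -1-> S7 -0-> S6 -1-> S7 -0-> S6 -1-> S7 -0-> S6 -0-> S5 -0-> S0 -1-> S3 -2-> S4
First repeat at step 4: S7 was already visited.

The earliest repeat is at step j = 4: M is in S7, which it already visited at step i = 2.
With |Q| = 8, pigeonhole forces a state repeat no later than step 8; the substring read between the first and second visits to that state can be pumped.

S7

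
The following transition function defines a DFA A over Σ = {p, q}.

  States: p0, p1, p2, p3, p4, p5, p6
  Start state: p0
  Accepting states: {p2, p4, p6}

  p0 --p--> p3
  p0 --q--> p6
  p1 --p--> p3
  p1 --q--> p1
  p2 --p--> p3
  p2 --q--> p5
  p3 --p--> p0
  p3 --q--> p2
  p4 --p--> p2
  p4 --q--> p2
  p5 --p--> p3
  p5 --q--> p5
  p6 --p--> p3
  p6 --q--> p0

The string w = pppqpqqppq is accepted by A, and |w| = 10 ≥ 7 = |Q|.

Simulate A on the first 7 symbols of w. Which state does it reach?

State sequence: p0 -p-> p3 -p-> p0 -p-> p3 -q-> p2 -p-> p3 -q-> p2 -q-> p5

After reading 7 characters, A is in state p5.

p5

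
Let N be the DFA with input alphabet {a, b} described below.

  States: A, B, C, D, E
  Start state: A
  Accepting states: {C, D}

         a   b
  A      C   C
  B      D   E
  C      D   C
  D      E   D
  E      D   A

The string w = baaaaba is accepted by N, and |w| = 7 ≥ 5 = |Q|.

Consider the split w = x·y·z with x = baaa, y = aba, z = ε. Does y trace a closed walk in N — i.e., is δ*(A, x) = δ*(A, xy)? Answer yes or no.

State sequence: A -b-> C -a-> D -a-> E -a-> D -a-> E -b-> A -a-> C

After x (step 4): D. After xy (step 7): C.
They differ (D ≠ C), so y is not a cycle from the state after x; this split is not the one the pumping-lemma construction produces, and pumping y need not keep the string in L(N).

no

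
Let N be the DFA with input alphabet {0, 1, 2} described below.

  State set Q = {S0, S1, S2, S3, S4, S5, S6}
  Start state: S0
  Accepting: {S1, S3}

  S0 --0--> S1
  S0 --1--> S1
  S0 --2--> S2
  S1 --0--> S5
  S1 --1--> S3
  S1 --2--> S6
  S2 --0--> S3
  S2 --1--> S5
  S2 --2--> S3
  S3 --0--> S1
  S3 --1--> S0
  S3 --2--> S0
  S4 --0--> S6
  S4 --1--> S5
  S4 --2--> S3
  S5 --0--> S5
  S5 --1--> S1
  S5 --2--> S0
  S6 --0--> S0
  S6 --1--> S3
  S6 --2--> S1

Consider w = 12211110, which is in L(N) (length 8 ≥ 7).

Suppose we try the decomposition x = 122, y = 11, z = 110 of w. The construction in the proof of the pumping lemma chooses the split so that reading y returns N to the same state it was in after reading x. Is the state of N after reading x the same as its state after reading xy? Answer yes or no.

State sequence: S0 -1-> S1 -2-> S6 -2-> S1 -1-> S3 -1-> S0

After x (step 3): S1. After xy (step 5): S0.
They differ (S1 ≠ S0), so y is not a cycle from the state after x; this split is not the one the pumping-lemma construction produces, and pumping y need not keep the string in L(N).

no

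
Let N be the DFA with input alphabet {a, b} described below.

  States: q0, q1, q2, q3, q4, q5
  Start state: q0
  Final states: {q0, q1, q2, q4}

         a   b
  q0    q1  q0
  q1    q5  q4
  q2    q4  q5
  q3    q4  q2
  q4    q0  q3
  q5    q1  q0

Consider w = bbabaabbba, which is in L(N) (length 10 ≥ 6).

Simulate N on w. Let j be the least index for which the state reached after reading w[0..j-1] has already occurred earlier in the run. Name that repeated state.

q0

State sequence: q0 -b-> q0 -b-> q0 -a-> q1 -b-> q4 -a-> q0 -a-> q1 -b-> q4 -b-> q3 -b-> q2 -a-> q4
First repeat at step 1: q0 was already visited.

The earliest repeat is at step j = 1: N is in q0, which it already visited at step i = 0.
With |Q| = 6, pigeonhole forces a state repeat no later than step 6; the substring read between the first and second visits to that state can be pumped.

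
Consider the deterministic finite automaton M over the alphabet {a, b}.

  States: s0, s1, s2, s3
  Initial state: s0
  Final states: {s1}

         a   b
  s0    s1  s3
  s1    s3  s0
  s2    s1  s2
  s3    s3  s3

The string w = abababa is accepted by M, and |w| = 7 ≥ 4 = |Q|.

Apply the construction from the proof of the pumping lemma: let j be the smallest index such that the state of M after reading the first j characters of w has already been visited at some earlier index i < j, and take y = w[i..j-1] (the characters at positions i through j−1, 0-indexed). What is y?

ab

State sequence: s0 -a-> s1 -b-> s0 -a-> s1 -b-> s0 -a-> s1 -b-> s0 -a-> s1
First repeat at step 2: s0 was already visited.

So i = 0, j = 2, giving x = w[0:0] = ε, y = w[0:2] = ab, z = w[2:7] = ababa.
Check: |xy| = 2 ≤ 4 and |y| = 2 ≥ 1. Reading y takes M from s0 back to s0, so every xyⁱz is accepted.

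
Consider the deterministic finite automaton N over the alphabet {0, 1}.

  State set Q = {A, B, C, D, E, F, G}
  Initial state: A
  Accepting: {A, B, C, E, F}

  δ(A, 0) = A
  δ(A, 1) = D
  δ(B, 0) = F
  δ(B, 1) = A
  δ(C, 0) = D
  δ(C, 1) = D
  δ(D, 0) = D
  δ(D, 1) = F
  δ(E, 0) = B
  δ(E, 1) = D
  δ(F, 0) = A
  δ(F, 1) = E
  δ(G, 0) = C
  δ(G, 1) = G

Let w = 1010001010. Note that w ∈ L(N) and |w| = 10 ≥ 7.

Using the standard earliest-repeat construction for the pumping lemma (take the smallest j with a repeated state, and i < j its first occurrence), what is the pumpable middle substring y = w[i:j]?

0

State sequence: A -1-> D -0-> D -1-> F -0-> A -0-> A -0-> A -1-> D -0-> D -1-> F -0-> A
First repeat at step 2: D was already visited.

So i = 1, j = 2, giving x = w[0:1] = 1, y = w[1:2] = 0, z = w[2:10] = 10001010.
Check: |xy| = 2 ≤ 7 and |y| = 1 ≥ 1. Reading y takes N from D back to D, so every xyⁱz is accepted.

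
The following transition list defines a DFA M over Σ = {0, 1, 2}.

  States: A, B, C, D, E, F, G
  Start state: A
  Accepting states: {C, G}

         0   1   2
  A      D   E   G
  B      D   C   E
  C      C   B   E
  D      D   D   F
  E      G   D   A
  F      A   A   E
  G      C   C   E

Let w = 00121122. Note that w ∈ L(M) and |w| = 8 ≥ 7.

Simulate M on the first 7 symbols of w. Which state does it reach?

A

State sequence: A -0-> D -0-> D -1-> D -2-> F -1-> A -1-> E -2-> A

After reading 7 characters, M is in state A.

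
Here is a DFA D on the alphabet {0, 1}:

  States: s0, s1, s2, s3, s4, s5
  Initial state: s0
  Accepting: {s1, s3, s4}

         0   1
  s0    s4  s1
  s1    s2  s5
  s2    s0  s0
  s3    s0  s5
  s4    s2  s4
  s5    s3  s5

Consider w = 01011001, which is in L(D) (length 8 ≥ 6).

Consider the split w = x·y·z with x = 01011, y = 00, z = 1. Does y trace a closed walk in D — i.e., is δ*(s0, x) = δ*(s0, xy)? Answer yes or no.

Run of D on the first 7 characters of w = 0 1 0 1 1 0 0:
  step 0: s0  (start)
  step 1: s4  (read 0: s0→s4)
  step 2: s4  (read 1: s4→s4)
  step 3: s2  (read 0: s4→s2)
  step 4: s0  (read 1: s2→s0)
  step 5: s1  (read 1: s0→s1)
  step 6: s2  (read 0: s1→s2)
  step 7: s0  (read 0: s2→s0)

After x (step 5): s1. After xy (step 7): s0.
They differ (s1 ≠ s0), so y is not a cycle from the state after x; this split is not the one the pumping-lemma construction produces, and pumping y need not keep the string in L(D).

no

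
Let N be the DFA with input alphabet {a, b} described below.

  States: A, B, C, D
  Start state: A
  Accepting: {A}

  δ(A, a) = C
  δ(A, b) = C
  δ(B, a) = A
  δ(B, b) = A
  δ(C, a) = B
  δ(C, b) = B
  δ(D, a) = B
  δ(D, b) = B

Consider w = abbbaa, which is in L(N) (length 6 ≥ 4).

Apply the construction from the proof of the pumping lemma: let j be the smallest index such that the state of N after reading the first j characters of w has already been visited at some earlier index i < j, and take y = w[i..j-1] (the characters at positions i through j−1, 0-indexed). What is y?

Run of N on w = a b b b a a:
  step 0: A  (start)
  step 1: C  (read a: A→C)
  step 2: B  (read b: C→B)
  step 3: A  (read b: B→A)   ← first repeat (A seen earlier)
  step 4: C  (read b: A→C)
  step 5: B  (read a: C→B)
  step 6: A  (read a: B→A)

So i = 0, j = 3, giving x = w[0:0] = ε, y = w[0:3] = abb, z = w[3:6] = baa.
Check: |xy| = 3 ≤ 4 and |y| = 3 ≥ 1. Reading y takes N from A back to A, so every xyⁱz is accepted.
Since N has 4 states, any run of length ≥ 4 visits 4+1 states, so by pigeonhole some state repeats within the first 4 steps — that repeat gives the pumpable loop.

abb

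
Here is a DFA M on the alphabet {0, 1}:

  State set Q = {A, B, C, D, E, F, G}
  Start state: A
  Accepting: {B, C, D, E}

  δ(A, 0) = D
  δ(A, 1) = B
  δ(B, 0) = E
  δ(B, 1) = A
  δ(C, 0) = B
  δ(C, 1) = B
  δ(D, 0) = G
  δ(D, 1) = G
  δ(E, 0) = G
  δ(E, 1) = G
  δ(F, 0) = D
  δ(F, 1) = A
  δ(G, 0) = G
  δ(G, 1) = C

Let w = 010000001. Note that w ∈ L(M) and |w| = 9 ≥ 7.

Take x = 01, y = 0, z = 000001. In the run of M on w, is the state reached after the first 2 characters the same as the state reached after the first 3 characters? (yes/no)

Run of M on the first 3 characters of w = 0 1 0:
  step 0: A  (start)
  step 1: D  (read 0: A→D)
  step 2: G  (read 1: D→G)
  step 3: G  (read 0: G→G)

After x (step 2): G. After xy (step 3): G.
They match, so y = 0 drives M around a cycle from G back to itself; pumping y any number of times keeps M in G before reading z, and xyⁱz ∈ L(M) for every i ≥ 0.

yes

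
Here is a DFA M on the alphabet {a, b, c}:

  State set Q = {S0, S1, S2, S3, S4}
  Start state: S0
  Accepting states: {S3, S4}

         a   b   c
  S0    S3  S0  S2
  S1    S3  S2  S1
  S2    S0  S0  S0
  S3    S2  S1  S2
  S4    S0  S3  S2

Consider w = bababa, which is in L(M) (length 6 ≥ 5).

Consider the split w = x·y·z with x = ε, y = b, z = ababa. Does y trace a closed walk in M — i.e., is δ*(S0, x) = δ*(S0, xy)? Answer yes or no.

Run of M on the first 1 characters of w = b:
  step 0: S0  (start)
  step 1: S0  (read b: S0→S0)

After x (step 0): S0. After xy (step 1): S0.
They match, so y = b drives M around a cycle from S0 back to itself; pumping y any number of times keeps M in S0 before reading z, and xyⁱz ∈ L(M) for every i ≥ 0.

yes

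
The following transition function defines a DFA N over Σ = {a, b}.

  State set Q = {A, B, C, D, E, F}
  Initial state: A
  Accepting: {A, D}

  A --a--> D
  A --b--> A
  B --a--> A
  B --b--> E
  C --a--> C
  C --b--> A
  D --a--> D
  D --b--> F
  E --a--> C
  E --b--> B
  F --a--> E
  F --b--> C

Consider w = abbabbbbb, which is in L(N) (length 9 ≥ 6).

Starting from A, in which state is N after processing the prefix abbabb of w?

A

Run of N on the first 6 characters of w = a b b a b b:
  step 0: A  (start)
  step 1: D  (read a: A→D)
  step 2: F  (read b: D→F)
  step 3: C  (read b: F→C)
  step 4: C  (read a: C→C)
  step 5: A  (read b: C→A)
  step 6: A  (read b: A→A)

After reading 6 characters, N is in state A.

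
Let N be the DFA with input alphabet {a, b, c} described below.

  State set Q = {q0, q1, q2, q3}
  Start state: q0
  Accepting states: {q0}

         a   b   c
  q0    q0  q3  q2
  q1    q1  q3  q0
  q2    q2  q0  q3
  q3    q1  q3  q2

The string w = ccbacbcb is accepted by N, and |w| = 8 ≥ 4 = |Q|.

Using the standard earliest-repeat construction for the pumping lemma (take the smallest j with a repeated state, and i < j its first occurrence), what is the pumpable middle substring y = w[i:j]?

Run of N on w = c c b a c b c b:
  step 0: q0  (start)
  step 1: q2  (read c: q0→q2)
  step 2: q3  (read c: q2→q3)
  step 3: q3  (read b: q3→q3)   ← first repeat (q3 seen earlier)
  step 4: q1  (read a: q3→q1)
  step 5: q0  (read c: q1→q0)
  step 6: q3  (read b: q0→q3)
  step 7: q2  (read c: q3→q2)
  step 8: q0  (read b: q2→q0)

So i = 2, j = 3, giving x = w[0:2] = cc, y = w[2:3] = b, z = w[3:8] = acbcb.
Check: |xy| = 3 ≤ 4 and |y| = 1 ≥ 1. Reading y takes N from q3 back to q3, so every xyⁱz is accepted.

b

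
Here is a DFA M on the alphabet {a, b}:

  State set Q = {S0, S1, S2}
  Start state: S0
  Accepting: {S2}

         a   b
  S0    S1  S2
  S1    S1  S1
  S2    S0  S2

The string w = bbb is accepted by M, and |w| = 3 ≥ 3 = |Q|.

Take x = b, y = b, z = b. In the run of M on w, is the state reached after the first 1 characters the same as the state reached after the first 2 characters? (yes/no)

yes

Run of M on the first 2 characters of w = b b:
  step 0: S0  (start)
  step 1: S2  (read b: S0→S2)
  step 2: S2  (read b: S2→S2)

After x (step 1): S2. After xy (step 2): S2.
They match, so y = b drives M around a cycle from S2 back to itself; pumping y any number of times keeps M in S2 before reading z, and xyⁱz ∈ L(M) for every i ≥ 0.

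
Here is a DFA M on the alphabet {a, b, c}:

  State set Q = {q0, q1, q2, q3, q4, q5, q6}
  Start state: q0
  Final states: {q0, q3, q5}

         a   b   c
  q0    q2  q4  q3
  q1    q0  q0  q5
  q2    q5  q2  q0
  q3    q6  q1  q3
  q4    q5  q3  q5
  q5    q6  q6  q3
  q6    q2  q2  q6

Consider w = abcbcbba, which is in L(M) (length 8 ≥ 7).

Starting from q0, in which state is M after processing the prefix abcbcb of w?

State sequence: q0 -a-> q2 -b-> q2 -c-> q0 -b-> q4 -c-> q5 -b-> q6

After reading 6 characters, M is in state q6.

q6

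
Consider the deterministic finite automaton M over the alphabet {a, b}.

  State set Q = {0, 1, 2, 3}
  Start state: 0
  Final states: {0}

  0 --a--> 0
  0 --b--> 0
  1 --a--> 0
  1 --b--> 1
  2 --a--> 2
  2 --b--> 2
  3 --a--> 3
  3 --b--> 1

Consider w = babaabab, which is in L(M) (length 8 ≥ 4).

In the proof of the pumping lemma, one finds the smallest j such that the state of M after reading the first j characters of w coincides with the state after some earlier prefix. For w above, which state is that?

State sequence: 0 -b-> 0 -a-> 0 -b-> 0 -a-> 0 -a-> 0 -b-> 0 -a-> 0 -b-> 0
First repeat at step 1: 0 was already visited.

The earliest repeat is at step j = 1: M is in 0, which it already visited at step i = 0.
The DFA has 4 states, so the proof of the pumping lemma guarantees a repeated state among the first 4+1 visited; the segment between the two visits is the pumpable y.

0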